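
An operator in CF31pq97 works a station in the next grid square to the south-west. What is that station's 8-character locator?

CF31pq86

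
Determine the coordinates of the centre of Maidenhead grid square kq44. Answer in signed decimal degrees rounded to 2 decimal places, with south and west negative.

Field K=10, Q=16: +10·20° lon, +16·10° lat → SW at lon 20°, lat 70°.
Square 4, 4: +4·2° lon, +4·1° lat → SW at lon 28°, lat 74°.
Cell spans 2° lon × 1° lat. Centre is SW corner plus half of each.
latitude 74.50, longitude 29.00.

74.50, 29.00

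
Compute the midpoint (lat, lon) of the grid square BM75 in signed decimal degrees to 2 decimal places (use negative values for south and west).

35.50, -145.00

Field B=1, M=12: +1·20° lon, +12·10° lat → SW at lon -160°, lat 30°.
Square 7, 5: +7·2° lon, +5·1° lat → SW at lon -146°, lat 35°.
Cell spans 2° lon × 1° lat. Centre is SW corner plus half of each.
latitude 35.50, longitude -145.00.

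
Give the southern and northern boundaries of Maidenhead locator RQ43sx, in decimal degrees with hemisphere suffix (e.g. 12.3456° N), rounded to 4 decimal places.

Field R=17, Q=16: +17·20° lon, +16·10° lat → SW at lon 160°, lat 70°.
Square 4, 3: +4·2° lon, +3·1° lat → SW at lon 168°, lat 73°.
Subsquare s=18, x=23: +18·0.0833333° lon, +23·0.0416667° lat → SW at lon 169.5°, lat 73.9583°.
Cell spans 0.0833333° lon × 0.0416667° lat.
south 73.9583° N, north 74.0000° N.

73.9583° N, 74.0000° N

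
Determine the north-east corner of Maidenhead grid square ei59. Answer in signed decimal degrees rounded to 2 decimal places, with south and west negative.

Field E=4, I=8: +4·20° lon, +8·10° lat → SW at lon -100°, lat -10°.
Square 5, 9: +5·2° lon, +9·1° lat → SW at lon -90°, lat -1°.
Cell spans 2° lon × 1° lat. NE corner is SW corner plus one full cell.
latitude 0.00, longitude -88.00.

0.00, -88.00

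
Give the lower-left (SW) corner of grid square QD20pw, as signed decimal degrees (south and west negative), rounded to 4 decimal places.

Field Q=16, D=3: +16·20° lon, +3·10° lat → SW at lon 140°, lat -60°.
Square 2, 0: +2·2° lon, +0·1° lat → SW at lon 144°, lat -60°.
Subsquare p=15, w=22: +15·0.0833333° lon, +22·0.0416667° lat → SW at lon 145.25°, lat -59.0833°.
latitude -59.0833, longitude 145.2500.

-59.0833, 145.2500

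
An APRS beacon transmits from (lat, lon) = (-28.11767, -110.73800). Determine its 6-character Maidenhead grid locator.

DG41pv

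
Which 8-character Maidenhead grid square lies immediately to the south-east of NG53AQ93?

NG53bq02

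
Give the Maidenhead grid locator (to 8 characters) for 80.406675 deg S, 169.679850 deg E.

RA49uo12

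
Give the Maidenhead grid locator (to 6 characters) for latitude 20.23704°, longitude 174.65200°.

RL70hf

Shift to the Maidenhead origin (180°W, 90°S): lon 354.6520, lat 110.2370.
Field (20°×10°, letters A–R): 354.6520/20 → 17 → R, 110.2370/10 → 11 → L; chars RL.
Square (2°×1°, digits 0–9): 14.6520/2 → 7, 0.2370/1 → 0; chars 70.
Subsquare (5′×2.5′, letters a–x): 0.6520/0.0833333 → 7 → h, 0.2370/0.0416667 → 5 → f; chars hf.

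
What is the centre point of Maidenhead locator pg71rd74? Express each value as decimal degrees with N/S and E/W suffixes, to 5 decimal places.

Field P=15, G=6: +15·20° lon, +6·10° lat → SW at lon 120°, lat -30°.
Square 7, 1: +7·2° lon, +1·1° lat → SW at lon 134°, lat -29°.
Subsquare r=17, d=3: +17·0.0833333° lon, +3·0.0416667° lat → SW at lon 135.417°, lat -28.875°.
Extended square 7, 4: +7·0.00833333° lon, +4·0.00416667° lat → SW at lon 135.475°, lat -28.8583°.
Cell spans 0.00833333° lon × 0.00416667° lat. Centre is SW corner plus half of each.
latitude 28.85625° S, longitude 135.47917° E.

28.85625° S, 135.47917° E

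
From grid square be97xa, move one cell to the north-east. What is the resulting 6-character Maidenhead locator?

CE07ab

Longitude subsquare x = 23; +1 → 24, wraps to 0 = a, carry into square.
Longitude square 9; +1 → 10, wraps to 0, carry into field.
Longitude field B = 1; +1 → 2 = C.
Latitude subsquare a = 0; +1 → 1 = b.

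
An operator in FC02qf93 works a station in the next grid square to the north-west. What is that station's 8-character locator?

FC02qf84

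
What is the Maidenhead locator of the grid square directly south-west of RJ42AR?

RJ32xq

Longitude subsquare a = 0; −1 → -1, wraps to 23 = x, carry into square.
Longitude square 4; −1 → 3.
Latitude subsquare r = 17; −1 → 16 = q.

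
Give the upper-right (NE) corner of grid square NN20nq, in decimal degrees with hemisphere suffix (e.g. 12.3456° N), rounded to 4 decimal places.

40.7083° N, 85.1667° E

Field N=13, N=13: +13·20° lon, +13·10° lat → SW at lon 80°, lat 40°.
Square 2, 0: +2·2° lon, +0·1° lat → SW at lon 84°, lat 40°.
Subsquare n=13, q=16: +13·0.0833333° lon, +16·0.0416667° lat → SW at lon 85.0833°, lat 40.6667°.
Cell spans 0.0833333° lon × 0.0416667° lat. NE corner is SW corner plus one full cell.
latitude 40.7083° N, longitude 85.1667° E.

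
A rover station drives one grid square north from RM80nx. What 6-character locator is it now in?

RM81na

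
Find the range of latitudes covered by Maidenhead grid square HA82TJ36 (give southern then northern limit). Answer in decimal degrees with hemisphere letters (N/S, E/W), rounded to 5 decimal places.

87.60000° S, 87.59583° S

Field H=7, A=0: +7·20° lon, +0·10° lat → SW at lon -40°, lat -90°.
Square 8, 2: +8·2° lon, +2·1° lat → SW at lon -24°, lat -88°.
Subsquare t=19, j=9: +19·0.0833333° lon, +9·0.0416667° lat → SW at lon -22.4167°, lat -87.625°.
Extended square 3, 6: +3·0.00833333° lon, +6·0.00416667° lat → SW at lon -22.3917°, lat -87.6°.
Cell spans 0.00833333° lon × 0.00416667° lat.
south 87.60000° S, north 87.59583° S.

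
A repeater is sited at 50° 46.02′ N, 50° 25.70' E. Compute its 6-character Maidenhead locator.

Offset from 180°W / 90°S: lon 230.4283°, lat 140.7670°.
Field (20°×10°, letters A–R): 230.4283/20 → 11 → L, 140.7670/10 → 14 → O; chars LO.
Square (2°×1°, digits 0–9): 10.4283/2 → 5, 0.7670/1 → 0; chars 50.
Subsquare (5′×2.5′, letters a–x): 0.4283/0.0833333 → 5 → f, 0.7670/0.0416667 → 18 → s; chars fs.

LO50fs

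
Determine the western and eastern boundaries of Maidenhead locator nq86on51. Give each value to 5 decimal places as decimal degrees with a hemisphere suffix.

97.20833° E, 97.21667° E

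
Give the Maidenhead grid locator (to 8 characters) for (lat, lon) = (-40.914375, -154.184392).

BE29vc70

Offset from 180°W / 90°S: lon 25.81561°, lat 49.08563°.
Field: 25.81561/20 → 1 → B, 49.08563/10 → 4 → E; chars BE.
Square: 5.81561/2 → 2, 9.08563/1 → 9; chars 29.
Subsquare: 1.81561/0.0833333 → 21 → v, 0.08563/0.0416667 → 2 → c; chars vc.
Extended square: 0.06561/0.00833333 → 7, 0.00229/0.00416667 → 0; chars 70.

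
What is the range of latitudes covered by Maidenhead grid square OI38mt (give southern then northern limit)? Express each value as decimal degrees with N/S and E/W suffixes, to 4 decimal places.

Field O=14, I=8: +14·20° lon, +8·10° lat → SW at lon 100°, lat -10°.
Square 3, 8: +3·2° lon, +8·1° lat → SW at lon 106°, lat -2°.
Subsquare m=12, t=19: +12·0.0833333° lon, +19·0.0416667° lat → SW at lon 107°, lat -1.20833°.
Cell spans 0.0833333° lon × 0.0416667° lat.
south 1.2083° S, north 1.1667° S.

1.2083° S, 1.1667° S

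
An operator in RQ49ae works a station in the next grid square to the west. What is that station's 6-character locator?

RQ39xe

Longitude subsquare a = 0; −1 → -1, wraps to 23 = x, carry into square.
Longitude square 4; −1 → 3.
The latitude characters are unchanged.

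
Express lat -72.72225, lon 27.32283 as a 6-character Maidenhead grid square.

Shift to the Maidenhead origin (180°W, 90°S): lon 207.3228, lat 17.2777.
Field: 207.3228/20 → 10 → K, 17.2777/10 → 1 → B; chars KB.
Square: 7.3228/2 → 3, 7.2777/1 → 7; chars 37.
Subsquare: 1.3228/0.0833333 → 15 → p, 0.2777/0.0416667 → 6 → g; chars pg.

KB37pg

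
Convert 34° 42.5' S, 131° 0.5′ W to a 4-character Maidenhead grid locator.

CF45

Offset from 180°W / 90°S: lon 48.99°, lat 55.29°.
Field: lon ⌊48.99/20⌋ = 2 → C; lat ⌊55.29/10⌋ = 5 → F.
Square: lon ⌊8.99/2⌋ = 4; lat ⌊5.29/1⌋ = 5.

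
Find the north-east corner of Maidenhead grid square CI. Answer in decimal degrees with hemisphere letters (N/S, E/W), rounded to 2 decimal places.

Field C=2, I=8: +2·20° lon, +8·10° lat → SW at lon -140°, lat -10°.
Cell spans 20° lon × 10° lat. NE corner is SW corner plus one full cell.
latitude 0.00° N, longitude 120.00° W.

0.00° N, 120.00° W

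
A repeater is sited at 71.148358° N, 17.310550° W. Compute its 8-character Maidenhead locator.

IQ11id25

Add 180° to longitude and 90° to latitude: 162.68945, 161.14836.
Field: lon ⌊162.68945/20⌋ = 8 → I; lat ⌊161.14836/10⌋ = 16 → Q.
Square: lon ⌊2.68945/2⌋ = 1; lat ⌊1.14836/1⌋ = 1.
Subsquare: lon ⌊0.68945/0.0833333⌋ = 8 → i; lat ⌊0.14836/0.0416667⌋ = 3 → d.
Extended square: lon ⌊0.02278/0.00833333⌋ = 2; lat ⌊0.02336/0.00416667⌋ = 5.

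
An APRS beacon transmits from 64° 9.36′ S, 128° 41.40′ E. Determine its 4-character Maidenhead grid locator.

Add 180° to longitude and 90° to latitude: 308.69, 25.84.
Field: 308.69/20 → 15 → P, 25.84/10 → 2 → C; chars PC.
Square: 8.69/2 → 4, 5.84/1 → 5; chars 45.

PC45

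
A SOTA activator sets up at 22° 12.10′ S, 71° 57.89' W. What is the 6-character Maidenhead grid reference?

FG47at

Shift to the Maidenhead origin (180°W, 90°S): lon 108.0352, lat 67.7983.
Field: 108.0352/20 → 5 → F, 67.7983/10 → 6 → G; chars FG.
Square: 8.0352/2 → 4, 7.7983/1 → 7; chars 47.
Subsquare: 0.0352/0.0833333 → 0 → a, 0.7983/0.0416667 → 19 → t; chars at.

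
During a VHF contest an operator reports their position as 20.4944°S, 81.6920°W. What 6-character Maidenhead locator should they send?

EG99dm

Shift to the Maidenhead origin (180°W, 90°S): lon 98.3080, lat 69.5056.
Field (20°×10°, letters A–R): 98.3080/20 → 4 → E, 69.5056/10 → 6 → G; chars EG.
Square (2°×1°, digits 0–9): 18.3080/2 → 9, 9.5056/1 → 9; chars 99.
Subsquare (5′×2.5′, letters a–x): 0.3080/0.0833333 → 3 → d, 0.5056/0.0416667 → 12 → m; chars dm.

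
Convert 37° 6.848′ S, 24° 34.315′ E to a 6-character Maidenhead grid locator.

KF22gv

Add 180° to longitude and 90° to latitude: 204.5719, 52.8859.
Field (20°×10°, letters A–R): lon ⌊204.5719/20⌋ = 10 → K; lat ⌊52.8859/10⌋ = 5 → F.
Square (2°×1°, digits 0–9): lon ⌊4.5719/2⌋ = 2; lat ⌊2.8859/1⌋ = 2.
Subsquare (5′×2.5′, letters a–x): lon ⌊0.5719/0.0833333⌋ = 6 → g; lat ⌊0.8859/0.0416667⌋ = 21 → v.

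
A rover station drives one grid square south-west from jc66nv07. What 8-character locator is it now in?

JC66mv96

Longitude extended square 0; −1 → -1, wraps to 9, carry into subsquare.
Longitude subsquare n = 13; −1 → 12 = m.
Latitude extended square 7; −1 → 6.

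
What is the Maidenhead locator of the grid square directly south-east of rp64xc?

RP74ab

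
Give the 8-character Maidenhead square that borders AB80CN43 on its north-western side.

AB80cn34

Longitude extended square 4; −1 → 3.
Latitude extended square 3; +1 → 4.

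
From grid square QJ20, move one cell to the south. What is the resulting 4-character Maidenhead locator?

QI29

Latitude square 0; −1 → -1, wraps to 9, carry into field.
Latitude field J = 9; −1 → 8 = I.
The longitude characters are unchanged.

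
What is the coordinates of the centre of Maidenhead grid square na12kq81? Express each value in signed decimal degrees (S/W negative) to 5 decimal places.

-87.32708, 82.90417

Field N=13, A=0: +13·20° lon, +0·10° lat → SW at lon 80°, lat -90°.
Square 1, 2: +1·2° lon, +2·1° lat → SW at lon 82°, lat -88°.
Subsquare k=10, q=16: +10·0.0833333° lon, +16·0.0416667° lat → SW at lon 82.8333°, lat -87.3333°.
Extended square 8, 1: +8·0.00833333° lon, +1·0.00416667° lat → SW at lon 82.9°, lat -87.3292°.
Cell spans 0.00833333° lon × 0.00416667° lat. Centre is SW corner plus half of each.
latitude -87.32708, longitude 82.90417.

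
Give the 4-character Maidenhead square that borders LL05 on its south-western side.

KL94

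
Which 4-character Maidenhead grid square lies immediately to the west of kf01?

JF91

Longitude square 0; −1 → -1, wraps to 9, carry into field.
Longitude field K = 10; −1 → 9 = J.
The latitude characters are unchanged.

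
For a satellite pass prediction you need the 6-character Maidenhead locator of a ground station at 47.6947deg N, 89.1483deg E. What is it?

Shift to the Maidenhead origin (180°W, 90°S): lon 269.1483, lat 137.6947.
Field: lon ⌊269.1483/20⌋ = 13 → N; lat ⌊137.6947/10⌋ = 13 → N.
Square: lon ⌊9.1483/2⌋ = 4; lat ⌊7.6947/1⌋ = 7.
Subsquare: lon ⌊1.1483/0.0833333⌋ = 13 → n; lat ⌊0.6947/0.0416667⌋ = 16 → q.

NN47nq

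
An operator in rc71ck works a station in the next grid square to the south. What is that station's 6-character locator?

RC71cj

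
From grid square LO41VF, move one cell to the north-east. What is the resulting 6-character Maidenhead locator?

Longitude subsquare v = 21; +1 → 22 = w.
Latitude subsquare f = 5; +1 → 6 = g.

LO41wg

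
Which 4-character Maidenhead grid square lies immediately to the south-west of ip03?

Longitude square 0; −1 → -1, wraps to 9, carry into field.
Longitude field I = 8; −1 → 7 = H.
Latitude square 3; −1 → 2.

HP92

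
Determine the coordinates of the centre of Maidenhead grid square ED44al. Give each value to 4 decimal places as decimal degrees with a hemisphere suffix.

55.5208° S, 91.9583° W

Field E=4, D=3: +4·20° lon, +3·10° lat → SW at lon -100°, lat -60°.
Square 4, 4: +4·2° lon, +4·1° lat → SW at lon -92°, lat -56°.
Subsquare a=0, l=11: +0·0.0833333° lon, +11·0.0416667° lat → SW at lon -92°, lat -55.5417°.
Cell spans 0.0833333° lon × 0.0416667° lat. Centre is SW corner plus half of each.
latitude 55.5208° S, longitude 91.9583° W.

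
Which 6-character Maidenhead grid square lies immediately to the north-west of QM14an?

QM04xo

Longitude subsquare a = 0; −1 → -1, wraps to 23 = x, carry into square.
Longitude square 1; −1 → 0.
Latitude subsquare n = 13; +1 → 14 = o.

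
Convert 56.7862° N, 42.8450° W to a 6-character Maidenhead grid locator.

GO86ns

Offset from 180°W / 90°S: lon 137.1550°, lat 146.7862°.
Field: 137.1550/20 → 6 → G, 146.7862/10 → 14 → O; chars GO.
Square: 17.1550/2 → 8, 6.7862/1 → 6; chars 86.
Subsquare: 1.1550/0.0833333 → 13 → n, 0.7862/0.0416667 → 18 → s; chars ns.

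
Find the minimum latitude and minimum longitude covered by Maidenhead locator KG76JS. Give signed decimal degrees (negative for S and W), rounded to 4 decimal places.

Field K=10, G=6: +10·20° lon, +6·10° lat → SW at lon 20°, lat -30°.
Square 7, 6: +7·2° lon, +6·1° lat → SW at lon 34°, lat -24°.
Subsquare j=9, s=18: +9·0.0833333° lon, +18·0.0416667° lat → SW at lon 34.75°, lat -23.25°.
latitude -23.2500, longitude 34.7500.

-23.2500, 34.7500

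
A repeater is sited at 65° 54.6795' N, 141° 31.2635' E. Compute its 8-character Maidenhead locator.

QP05sv28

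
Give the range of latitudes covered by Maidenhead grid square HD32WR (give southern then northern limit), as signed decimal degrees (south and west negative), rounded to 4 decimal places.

Field H=7, D=3: +7·20° lon, +3·10° lat → SW at lon -40°, lat -60°.
Square 3, 2: +3·2° lon, +2·1° lat → SW at lon -34°, lat -58°.
Subsquare w=22, r=17: +22·0.0833333° lon, +17·0.0416667° lat → SW at lon -32.1667°, lat -57.2917°.
Cell spans 0.0833333° lon × 0.0416667° lat.
south -57.2917, north -57.2500.

-57.2917, -57.2500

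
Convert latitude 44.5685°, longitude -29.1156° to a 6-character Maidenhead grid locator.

Add 180° to longitude and 90° to latitude: 150.8844, 134.5685.
Field: lon ⌊150.8844/20⌋ = 7 → H; lat ⌊134.5685/10⌋ = 13 → N.
Square: lon ⌊10.8844/2⌋ = 5; lat ⌊4.5685/1⌋ = 4.
Subsquare: lon ⌊0.8844/0.0833333⌋ = 10 → k; lat ⌊0.5685/0.0416667⌋ = 13 → n.

HN54kn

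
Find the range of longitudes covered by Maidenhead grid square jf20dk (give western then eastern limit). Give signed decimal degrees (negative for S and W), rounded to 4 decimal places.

Field J=9, F=5: +9·20° lon, +5·10° lat → SW at lon 0°, lat -40°.
Square 2, 0: +2·2° lon, +0·1° lat → SW at lon 4°, lat -40°.
Subsquare d=3, k=10: +3·0.0833333° lon, +10·0.0416667° lat → SW at lon 4.25°, lat -39.5833°.
Cell spans 0.0833333° lon × 0.0416667° lat.
west 4.2500, east 4.3333.

4.2500, 4.3333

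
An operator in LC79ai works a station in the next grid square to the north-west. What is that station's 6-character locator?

Longitude subsquare a = 0; −1 → -1, wraps to 23 = x, carry into square.
Longitude square 7; −1 → 6.
Latitude subsquare i = 8; +1 → 9 = j.

LC69xj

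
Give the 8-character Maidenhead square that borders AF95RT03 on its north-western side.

AF95qt94

Longitude extended square 0; −1 → -1, wraps to 9, carry into subsquare.
Longitude subsquare r = 17; −1 → 16 = q.
Latitude extended square 3; +1 → 4.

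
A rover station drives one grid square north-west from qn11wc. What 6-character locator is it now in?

QN11vd

Longitude subsquare w = 22; −1 → 21 = v.
Latitude subsquare c = 2; +1 → 3 = d.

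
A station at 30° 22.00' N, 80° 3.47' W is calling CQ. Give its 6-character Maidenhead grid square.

Offset from 180°W / 90°S: lon 99.9422°, lat 120.3667°.
Field: lon ⌊99.9422/20⌋ = 4 → E; lat ⌊120.3667/10⌋ = 12 → M.
Square: lon ⌊19.9422/2⌋ = 9; lat ⌊0.3667/1⌋ = 0.
Subsquare: lon ⌊1.9422/0.0833333⌋ = 23 → x; lat ⌊0.3667/0.0416667⌋ = 8 → i.

EM90xi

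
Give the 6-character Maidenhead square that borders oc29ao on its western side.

OC19xo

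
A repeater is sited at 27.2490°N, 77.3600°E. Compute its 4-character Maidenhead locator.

Offset from 180°W / 90°S: lon 257.36°, lat 117.25°.
Field: lon ⌊257.36/20⌋ = 12 → M; lat ⌊117.25/10⌋ = 11 → L.
Square: lon ⌊17.36/2⌋ = 8; lat ⌊7.25/1⌋ = 7.

ML87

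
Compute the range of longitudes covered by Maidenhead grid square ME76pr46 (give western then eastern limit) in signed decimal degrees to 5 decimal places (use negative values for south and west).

75.28333, 75.29167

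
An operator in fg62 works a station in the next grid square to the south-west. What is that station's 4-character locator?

FG51

Longitude square 6; −1 → 5.
Latitude square 2; −1 → 1.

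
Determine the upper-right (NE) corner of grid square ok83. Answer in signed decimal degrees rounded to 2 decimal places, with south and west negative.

Field O=14, K=10: +14·20° lon, +10·10° lat → SW at lon 100°, lat 10°.
Square 8, 3: +8·2° lon, +3·1° lat → SW at lon 116°, lat 13°.
Cell spans 2° lon × 1° lat. NE corner is SW corner plus one full cell.
latitude 14.00, longitude 118.00.

14.00, 118.00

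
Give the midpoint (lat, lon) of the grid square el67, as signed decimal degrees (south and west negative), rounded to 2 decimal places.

27.50, -87.00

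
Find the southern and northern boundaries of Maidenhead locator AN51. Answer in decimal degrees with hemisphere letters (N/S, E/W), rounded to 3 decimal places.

41.000° N, 42.000° N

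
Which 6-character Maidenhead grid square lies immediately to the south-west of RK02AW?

QK92xv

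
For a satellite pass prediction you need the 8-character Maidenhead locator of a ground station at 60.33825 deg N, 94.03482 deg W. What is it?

Shift to the Maidenhead origin (180°W, 90°S): lon 85.96518, lat 150.33825.
Field (20°×10°, letters A–R): lon ⌊85.96518/20⌋ = 4 → E; lat ⌊150.33825/10⌋ = 15 → P.
Square (2°×1°, digits 0–9): lon ⌊5.96518/2⌋ = 2; lat ⌊0.33825/1⌋ = 0.
Subsquare (5′×2.5′, letters a–x): lon ⌊1.96518/0.0833333⌋ = 23 → x; lat ⌊0.33825/0.0416667⌋ = 8 → i.
Extended square (30″×15″, digits 0–9): lon ⌊0.04851/0.00833333⌋ = 5; lat ⌊0.00492/0.00416667⌋ = 1.

EP20xi51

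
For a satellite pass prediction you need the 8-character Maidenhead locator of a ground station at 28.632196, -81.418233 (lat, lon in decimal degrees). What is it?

EL98gp91

Shift to the Maidenhead origin (180°W, 90°S): lon 98.58177, lat 118.63220.
Field: 98.58177/20 → 4 → E, 118.63220/10 → 11 → L; chars EL.
Square: 18.58177/2 → 9, 8.63220/1 → 8; chars 98.
Subsquare: 0.58177/0.0833333 → 6 → g, 0.63220/0.0416667 → 15 → p; chars gp.
Extended square: 0.08177/0.00833333 → 9, 0.00720/0.00416667 → 1; chars 91.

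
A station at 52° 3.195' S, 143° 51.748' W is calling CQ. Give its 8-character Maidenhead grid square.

BD87bw67

Shift to the Maidenhead origin (180°W, 90°S): lon 36.13753, lat 37.94675.
Field: 36.13753/20 → 1 → B, 37.94675/10 → 3 → D; chars BD.
Square: 16.13753/2 → 8, 7.94675/1 → 7; chars 87.
Subsquare: 0.13753/0.0833333 → 1 → b, 0.94675/0.0416667 → 22 → w; chars bw.
Extended square: 0.05420/0.00833333 → 6, 0.03008/0.00416667 → 7; chars 67.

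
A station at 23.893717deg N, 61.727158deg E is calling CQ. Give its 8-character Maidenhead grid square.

ML03uv74

Shift to the Maidenhead origin (180°W, 90°S): lon 241.72716, lat 113.89372.
Field: 241.72716/20 → 12 → M, 113.89372/10 → 11 → L; chars ML.
Square: 1.72716/2 → 0, 3.89372/1 → 3; chars 03.
Subsquare: 1.72716/0.0833333 → 20 → u, 0.89372/0.0416667 → 21 → v; chars uv.
Extended square: 0.06049/0.00833333 → 7, 0.01872/0.00416667 → 4; chars 74.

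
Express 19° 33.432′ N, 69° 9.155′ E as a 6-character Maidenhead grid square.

Offset from 180°W / 90°S: lon 249.1526°, lat 109.5572°.
Field (20°×10°, letters A–R): lon ⌊249.1526/20⌋ = 12 → M; lat ⌊109.5572/10⌋ = 10 → K.
Square (2°×1°, digits 0–9): lon ⌊9.1526/2⌋ = 4; lat ⌊9.5572/1⌋ = 9.
Subsquare (5′×2.5′, letters a–x): lon ⌊1.1526/0.0833333⌋ = 13 → n; lat ⌊0.5572/0.0416667⌋ = 13 → n.

MK49nn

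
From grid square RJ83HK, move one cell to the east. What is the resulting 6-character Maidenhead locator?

RJ83ik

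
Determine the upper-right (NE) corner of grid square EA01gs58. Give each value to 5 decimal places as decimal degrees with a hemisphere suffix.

88.21250° S, 99.45000° W

Field E=4, A=0: +4·20° lon, +0·10° lat → SW at lon -100°, lat -90°.
Square 0, 1: +0·2° lon, +1·1° lat → SW at lon -100°, lat -89°.
Subsquare g=6, s=18: +6·0.0833333° lon, +18·0.0416667° lat → SW at lon -99.5°, lat -88.25°.
Extended square 5, 8: +5·0.00833333° lon, +8·0.00416667° lat → SW at lon -99.4583°, lat -88.2167°.
Cell spans 0.00833333° lon × 0.00416667° lat. NE corner is SW corner plus one full cell.
latitude 88.21250° S, longitude 99.45000° W.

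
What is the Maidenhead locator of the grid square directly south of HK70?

Latitude square 0; −1 → -1, wraps to 9, carry into field.
Latitude field K = 10; −1 → 9 = J.
The longitude characters are unchanged.

HJ79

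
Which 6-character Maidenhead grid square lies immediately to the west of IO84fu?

IO84eu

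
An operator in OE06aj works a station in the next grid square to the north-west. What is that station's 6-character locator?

Longitude subsquare a = 0; −1 → -1, wraps to 23 = x, carry into square.
Longitude square 0; −1 → -1, wraps to 9, carry into field.
Longitude field O = 14; −1 → 13 = N.
Latitude subsquare j = 9; +1 → 10 = k.

NE96xk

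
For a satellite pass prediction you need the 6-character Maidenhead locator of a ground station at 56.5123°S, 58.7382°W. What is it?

Add 180° to longitude and 90° to latitude: 121.2618, 33.4877.
Field: 121.2618/20 → 6 → G, 33.4877/10 → 3 → D; chars GD.
Square: 1.2618/2 → 0, 3.4877/1 → 3; chars 03.
Subsquare: 1.2618/0.0833333 → 15 → p, 0.4877/0.0416667 → 11 → l; chars pl.

GD03pl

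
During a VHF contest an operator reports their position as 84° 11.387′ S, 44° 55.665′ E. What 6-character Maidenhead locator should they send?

LA25lt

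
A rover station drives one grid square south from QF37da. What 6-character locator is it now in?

Latitude subsquare a = 0; −1 → -1, wraps to 23 = x, carry into square.
Latitude square 7; −1 → 6.
The longitude characters are unchanged.

QF36dx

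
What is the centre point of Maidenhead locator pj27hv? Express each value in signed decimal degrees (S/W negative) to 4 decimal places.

Field P=15, J=9: +15·20° lon, +9·10° lat → SW at lon 120°, lat 0°.
Square 2, 7: +2·2° lon, +7·1° lat → SW at lon 124°, lat 7°.
Subsquare h=7, v=21: +7·0.0833333° lon, +21·0.0416667° lat → SW at lon 124.583°, lat 7.875°.
Cell spans 0.0833333° lon × 0.0416667° lat. Centre is SW corner plus half of each.
latitude 7.8958, longitude 124.6250.

7.8958, 124.6250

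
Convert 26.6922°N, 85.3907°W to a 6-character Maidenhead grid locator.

Add 180° to longitude and 90° to latitude: 94.6093, 116.6922.
Field (20°×10°, letters A–R): 94.6093/20 → 4 → E, 116.6922/10 → 11 → L; chars EL.
Square (2°×1°, digits 0–9): 14.6093/2 → 7, 6.6922/1 → 6; chars 76.
Subsquare (5′×2.5′, letters a–x): 0.6093/0.0833333 → 7 → h, 0.6922/0.0416667 → 16 → q; chars hq.

EL76hq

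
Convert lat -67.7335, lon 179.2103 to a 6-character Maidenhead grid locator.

RC92og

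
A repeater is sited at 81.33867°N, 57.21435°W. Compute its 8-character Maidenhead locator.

Add 180° to longitude and 90° to latitude: 122.78565, 171.33867.
Field: 122.78565/20 → 6 → G, 171.33867/10 → 17 → R; chars GR.
Square: 2.78565/2 → 1, 1.33867/1 → 1; chars 11.
Subsquare: 0.78565/0.0833333 → 9 → j, 0.33867/0.0416667 → 8 → i; chars ji.
Extended square: 0.03565/0.00833333 → 4, 0.00534/0.00416667 → 1; chars 41.

GR11ji41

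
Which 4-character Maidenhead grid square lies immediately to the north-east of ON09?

OO10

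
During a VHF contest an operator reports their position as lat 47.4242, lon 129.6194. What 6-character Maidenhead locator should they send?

PN47tk

Add 180° to longitude and 90° to latitude: 309.6194, 137.4242.
Field: 309.6194/20 → 15 → P, 137.4242/10 → 13 → N; chars PN.
Square: 9.6194/2 → 4, 7.4242/1 → 7; chars 47.
Subsquare: 1.6194/0.0833333 → 19 → t, 0.4242/0.0416667 → 10 → k; chars tk.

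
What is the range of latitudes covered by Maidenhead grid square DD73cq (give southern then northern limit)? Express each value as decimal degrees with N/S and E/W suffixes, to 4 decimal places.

Field D=3, D=3: +3·20° lon, +3·10° lat → SW at lon -120°, lat -60°.
Square 7, 3: +7·2° lon, +3·1° lat → SW at lon -106°, lat -57°.
Subsquare c=2, q=16: +2·0.0833333° lon, +16·0.0416667° lat → SW at lon -105.833°, lat -56.3333°.
Cell spans 0.0833333° lon × 0.0416667° lat.
south 56.3333° S, north 56.2917° S.

56.3333° S, 56.2917° S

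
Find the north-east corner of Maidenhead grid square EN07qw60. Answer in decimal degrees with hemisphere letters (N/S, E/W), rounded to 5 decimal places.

47.92083° N, 98.60833° W

Field E=4, N=13: +4·20° lon, +13·10° lat → SW at lon -100°, lat 40°.
Square 0, 7: +0·2° lon, +7·1° lat → SW at lon -100°, lat 47°.
Subsquare q=16, w=22: +16·0.0833333° lon, +22·0.0416667° lat → SW at lon -98.6667°, lat 47.9167°.
Extended square 6, 0: +6·0.00833333° lon, +0·0.00416667° lat → SW at lon -98.6167°, lat 47.9167°.
Cell spans 0.00833333° lon × 0.00416667° lat. NE corner is SW corner plus one full cell.
latitude 47.92083° N, longitude 98.60833° W.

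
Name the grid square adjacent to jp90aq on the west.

JP80xq

Longitude subsquare a = 0; −1 → -1, wraps to 23 = x, carry into square.
Longitude square 9; −1 → 8.
The latitude characters are unchanged.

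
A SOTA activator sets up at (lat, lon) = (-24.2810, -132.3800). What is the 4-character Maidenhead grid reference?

CG35

Add 180° to longitude and 90° to latitude: 47.62, 65.72.
Field: lon ⌊47.62/20⌋ = 2 → C; lat ⌊65.72/10⌋ = 6 → G.
Square: lon ⌊7.62/2⌋ = 3; lat ⌊5.72/1⌋ = 5.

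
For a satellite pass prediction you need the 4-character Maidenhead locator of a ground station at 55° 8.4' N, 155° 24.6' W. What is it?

BO25

Shift to the Maidenhead origin (180°W, 90°S): lon 24.59, lat 145.14.
Field: lon ⌊24.59/20⌋ = 1 → B; lat ⌊145.14/10⌋ = 14 → O.
Square: lon ⌊4.59/2⌋ = 2; lat ⌊5.14/1⌋ = 5.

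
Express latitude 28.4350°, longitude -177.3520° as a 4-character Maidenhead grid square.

AL18

Shift to the Maidenhead origin (180°W, 90°S): lon 2.65, lat 118.44.
Field: 2.65/20 → 0 → A, 118.44/10 → 11 → L; chars AL.
Square: 2.65/2 → 1, 8.44/1 → 8; chars 18.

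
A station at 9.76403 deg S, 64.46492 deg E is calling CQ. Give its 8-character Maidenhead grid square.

MI20ff56

Offset from 180°W / 90°S: lon 244.46492°, lat 80.23597°.
Field: lon ⌊244.46492/20⌋ = 12 → M; lat ⌊80.23597/10⌋ = 8 → I.
Square: lon ⌊4.46492/2⌋ = 2; lat ⌊0.23597/1⌋ = 0.
Subsquare: lon ⌊0.46492/0.0833333⌋ = 5 → f; lat ⌊0.23597/0.0416667⌋ = 5 → f.
Extended square: lon ⌊0.04825/0.00833333⌋ = 5; lat ⌊0.02764/0.00416667⌋ = 6.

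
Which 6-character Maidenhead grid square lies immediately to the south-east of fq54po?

Longitude subsquare p = 15; +1 → 16 = q.
Latitude subsquare o = 14; −1 → 13 = n.

FQ54qn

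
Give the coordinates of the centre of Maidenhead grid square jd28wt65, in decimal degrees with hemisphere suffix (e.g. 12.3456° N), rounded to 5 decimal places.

Field J=9, D=3: +9·20° lon, +3·10° lat → SW at lon 0°, lat -60°.
Square 2, 8: +2·2° lon, +8·1° lat → SW at lon 4°, lat -52°.
Subsquare w=22, t=19: +22·0.0833333° lon, +19·0.0416667° lat → SW at lon 5.83333°, lat -51.2083°.
Extended square 6, 5: +6·0.00833333° lon, +5·0.00416667° lat → SW at lon 5.88333°, lat -51.1875°.
Cell spans 0.00833333° lon × 0.00416667° lat. Centre is SW corner plus half of each.
latitude 51.18542° S, longitude 5.88750° E.

51.18542° S, 5.88750° E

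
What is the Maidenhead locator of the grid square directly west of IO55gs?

IO55fs

Longitude subsquare g = 6; −1 → 5 = f.
The latitude characters are unchanged.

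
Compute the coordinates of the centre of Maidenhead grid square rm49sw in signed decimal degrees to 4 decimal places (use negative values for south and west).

Field R=17, M=12: +17·20° lon, +12·10° lat → SW at lon 160°, lat 30°.
Square 4, 9: +4·2° lon, +9·1° lat → SW at lon 168°, lat 39°.
Subsquare s=18, w=22: +18·0.0833333° lon, +22·0.0416667° lat → SW at lon 169.5°, lat 39.9167°.
Cell spans 0.0833333° lon × 0.0416667° lat. Centre is SW corner plus half of each.
latitude 39.9375, longitude 169.5417.

39.9375, 169.5417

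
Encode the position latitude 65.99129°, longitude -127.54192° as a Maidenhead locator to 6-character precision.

CP65fx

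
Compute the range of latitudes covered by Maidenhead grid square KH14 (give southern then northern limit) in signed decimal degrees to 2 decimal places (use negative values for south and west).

-16.00, -15.00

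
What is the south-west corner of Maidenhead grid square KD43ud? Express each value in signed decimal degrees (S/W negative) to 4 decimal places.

-56.8750, 29.6667

Field K=10, D=3: +10·20° lon, +3·10° lat → SW at lon 20°, lat -60°.
Square 4, 3: +4·2° lon, +3·1° lat → SW at lon 28°, lat -57°.
Subsquare u=20, d=3: +20·0.0833333° lon, +3·0.0416667° lat → SW at lon 29.6667°, lat -56.875°.
latitude -56.8750, longitude 29.6667.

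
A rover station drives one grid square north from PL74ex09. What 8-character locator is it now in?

PL75ea00

Latitude extended square 9; +1 → 10, wraps to 0, carry into subsquare.
Latitude subsquare x = 23; +1 → 24, wraps to 0 = a, carry into square.
Latitude square 4; +1 → 5.
The longitude characters are unchanged.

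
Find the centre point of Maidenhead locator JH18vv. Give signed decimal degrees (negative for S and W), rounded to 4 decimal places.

-11.1042, 3.7917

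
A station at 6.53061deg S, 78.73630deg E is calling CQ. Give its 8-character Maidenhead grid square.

Offset from 180°W / 90°S: lon 258.73630°, lat 83.46939°.
Field (20°×10°, letters A–R): 258.73630/20 → 12 → M, 83.46939/10 → 8 → I; chars MI.
Square (2°×1°, digits 0–9): 18.73630/2 → 9, 3.46939/1 → 3; chars 93.
Subsquare (5′×2.5′, letters a–x): 0.73630/0.0833333 → 8 → i, 0.46939/0.0416667 → 11 → l; chars il.
Extended square (30″×15″, digits 0–9): 0.06963/0.00833333 → 8, 0.01106/0.00416667 → 2; chars 82.

MI93il82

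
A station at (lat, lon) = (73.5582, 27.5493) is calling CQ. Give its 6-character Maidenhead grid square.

KQ33sn

Offset from 180°W / 90°S: lon 207.5493°, lat 163.5582°.
Field: lon ⌊207.5493/20⌋ = 10 → K; lat ⌊163.5582/10⌋ = 16 → Q.
Square: lon ⌊7.5493/2⌋ = 3; lat ⌊3.5582/1⌋ = 3.
Subsquare: lon ⌊1.5493/0.0833333⌋ = 18 → s; lat ⌊0.5582/0.0416667⌋ = 13 → n.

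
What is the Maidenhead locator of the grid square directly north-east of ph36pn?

PH36qo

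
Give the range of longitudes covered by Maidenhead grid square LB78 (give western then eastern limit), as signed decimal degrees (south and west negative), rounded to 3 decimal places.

54.000, 56.000

Field L=11, B=1: +11·20° lon, +1·10° lat → SW at lon 40°, lat -80°.
Square 7, 8: +7·2° lon, +8·1° lat → SW at lon 54°, lat -72°.
Cell spans 2° lon × 1° lat.
west 54.000, east 56.000.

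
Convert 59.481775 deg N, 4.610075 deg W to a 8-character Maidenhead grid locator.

IO79ql65

Add 180° to longitude and 90° to latitude: 175.38993, 149.48177.
Field: 175.38993/20 → 8 → I, 149.48177/10 → 14 → O; chars IO.
Square: 15.38993/2 → 7, 9.48177/1 → 9; chars 79.
Subsquare: 1.38993/0.0833333 → 16 → q, 0.48177/0.0416667 → 11 → l; chars ql.
Extended square: 0.05659/0.00833333 → 6, 0.02344/0.00416667 → 5; chars 65.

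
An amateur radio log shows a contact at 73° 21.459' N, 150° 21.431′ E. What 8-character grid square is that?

Shift to the Maidenhead origin (180°W, 90°S): lon 330.35718, lat 163.35765.
Field: 330.35718/20 → 16 → Q, 163.35765/10 → 16 → Q; chars QQ.
Square: 10.35718/2 → 5, 3.35765/1 → 3; chars 53.
Subsquare: 0.35718/0.0833333 → 4 → e, 0.35765/0.0416667 → 8 → i; chars ei.
Extended square: 0.02385/0.00833333 → 2, 0.02432/0.00416667 → 5; chars 25.

QQ53ei25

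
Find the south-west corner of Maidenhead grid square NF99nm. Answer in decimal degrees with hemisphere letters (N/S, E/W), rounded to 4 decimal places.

30.5000° S, 99.0833° E

Field N=13, F=5: +13·20° lon, +5·10° lat → SW at lon 80°, lat -40°.
Square 9, 9: +9·2° lon, +9·1° lat → SW at lon 98°, lat -31°.
Subsquare n=13, m=12: +13·0.0833333° lon, +12·0.0416667° lat → SW at lon 99.0833°, lat -30.5°.
latitude 30.5000° S, longitude 99.0833° E.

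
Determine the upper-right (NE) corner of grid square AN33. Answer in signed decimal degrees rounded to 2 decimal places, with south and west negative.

44.00, -172.00

Field A=0, N=13: +0·20° lon, +13·10° lat → SW at lon -180°, lat 40°.
Square 3, 3: +3·2° lon, +3·1° lat → SW at lon -174°, lat 43°.
Cell spans 2° lon × 1° lat. NE corner is SW corner plus one full cell.
latitude 44.00, longitude -172.00.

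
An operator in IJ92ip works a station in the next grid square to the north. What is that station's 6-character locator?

Latitude subsquare p = 15; +1 → 16 = q.
The longitude characters are unchanged.

IJ92iq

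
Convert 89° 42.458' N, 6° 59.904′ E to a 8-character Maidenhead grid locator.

Add 180° to longitude and 90° to latitude: 186.99840, 179.70763.
Field: lon ⌊186.99840/20⌋ = 9 → J; lat ⌊179.70763/10⌋ = 17 → R.
Square: lon ⌊6.99840/2⌋ = 3; lat ⌊9.70763/1⌋ = 9.
Subsquare: lon ⌊0.99840/0.0833333⌋ = 11 → l; lat ⌊0.70763/0.0416667⌋ = 16 → q.
Extended square: lon ⌊0.08173/0.00833333⌋ = 9; lat ⌊0.04097/0.00416667⌋ = 9.

JR39lq99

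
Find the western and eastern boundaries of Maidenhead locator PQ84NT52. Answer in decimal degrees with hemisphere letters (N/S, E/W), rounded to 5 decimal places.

Field P=15, Q=16: +15·20° lon, +16·10° lat → SW at lon 120°, lat 70°.
Square 8, 4: +8·2° lon, +4·1° lat → SW at lon 136°, lat 74°.
Subsquare n=13, t=19: +13·0.0833333° lon, +19·0.0416667° lat → SW at lon 137.083°, lat 74.7917°.
Extended square 5, 2: +5·0.00833333° lon, +2·0.00416667° lat → SW at lon 137.125°, lat 74.8°.
Cell spans 0.00833333° lon × 0.00416667° lat.
west 137.12500° E, east 137.13333° E.

137.12500° E, 137.13333° E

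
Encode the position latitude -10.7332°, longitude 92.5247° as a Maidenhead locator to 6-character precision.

Offset from 180°W / 90°S: lon 272.5247°, lat 79.2668°.
Field (20°×10°, letters A–R): lon ⌊272.5247/20⌋ = 13 → N; lat ⌊79.2668/10⌋ = 7 → H.
Square (2°×1°, digits 0–9): lon ⌊12.5247/2⌋ = 6; lat ⌊9.2668/1⌋ = 9.
Subsquare (5′×2.5′, letters a–x): lon ⌊0.5247/0.0833333⌋ = 6 → g; lat ⌊0.2668/0.0416667⌋ = 6 → g.

NH69gg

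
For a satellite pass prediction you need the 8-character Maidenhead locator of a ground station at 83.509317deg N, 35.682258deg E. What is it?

KR73um12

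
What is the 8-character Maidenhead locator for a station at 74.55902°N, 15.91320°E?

Add 180° to longitude and 90° to latitude: 195.91320, 164.55902.
Field: lon ⌊195.91320/20⌋ = 9 → J; lat ⌊164.55902/10⌋ = 16 → Q.
Square: lon ⌊15.91320/2⌋ = 7; lat ⌊4.55902/1⌋ = 4.
Subsquare: lon ⌊1.91320/0.0833333⌋ = 22 → w; lat ⌊0.55902/0.0416667⌋ = 13 → n.
Extended square: lon ⌊0.07987/0.00833333⌋ = 9; lat ⌊0.01735/0.00416667⌋ = 4.

JQ74wn94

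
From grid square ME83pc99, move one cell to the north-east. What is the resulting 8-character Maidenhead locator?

Longitude extended square 9; +1 → 10, wraps to 0, carry into subsquare.
Longitude subsquare p = 15; +1 → 16 = q.
Latitude extended square 9; +1 → 10, wraps to 0, carry into subsquare.
Latitude subsquare c = 2; +1 → 3 = d.

ME83qd00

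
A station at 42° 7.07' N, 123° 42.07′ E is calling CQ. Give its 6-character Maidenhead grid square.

Add 180° to longitude and 90° to latitude: 303.7012, 132.1178.
Field: 303.7012/20 → 15 → P, 132.1178/10 → 13 → N; chars PN.
Square: 3.7012/2 → 1, 2.1178/1 → 2; chars 12.
Subsquare: 1.7012/0.0833333 → 20 → u, 0.1178/0.0416667 → 2 → c; chars uc.

PN12uc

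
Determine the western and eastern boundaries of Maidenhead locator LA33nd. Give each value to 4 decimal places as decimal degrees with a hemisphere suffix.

47.0833° E, 47.1667° E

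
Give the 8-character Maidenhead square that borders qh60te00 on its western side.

Longitude extended square 0; −1 → -1, wraps to 9, carry into subsquare.
Longitude subsquare t = 19; −1 → 18 = s.
The latitude characters are unchanged.

QH60se90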